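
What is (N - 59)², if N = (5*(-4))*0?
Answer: 3481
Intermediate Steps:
N = 0 (N = -20*0 = 0)
(N - 59)² = (0 - 59)² = (-59)² = 3481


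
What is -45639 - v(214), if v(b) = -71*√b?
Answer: -45639 + 71*√214 ≈ -44600.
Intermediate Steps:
-45639 - v(214) = -45639 - (-71)*√214 = -45639 + 71*√214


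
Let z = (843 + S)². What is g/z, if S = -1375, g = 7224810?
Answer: 3612405/141512 ≈ 25.527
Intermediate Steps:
z = 283024 (z = (843 - 1375)² = (-532)² = 283024)
g/z = 7224810/283024 = 7224810*(1/283024) = 3612405/141512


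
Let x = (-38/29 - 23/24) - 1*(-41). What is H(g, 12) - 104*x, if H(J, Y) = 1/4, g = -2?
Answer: -1401677/348 ≈ -4027.8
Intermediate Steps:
H(J, Y) = ¼
x = 26957/696 (x = (-38*1/29 - 23*1/24) + 41 = (-38/29 - 23/24) + 41 = -1579/696 + 41 = 26957/696 ≈ 38.731)
H(g, 12) - 104*x = ¼ - 104*26957/696 = ¼ - 350441/87 = -1401677/348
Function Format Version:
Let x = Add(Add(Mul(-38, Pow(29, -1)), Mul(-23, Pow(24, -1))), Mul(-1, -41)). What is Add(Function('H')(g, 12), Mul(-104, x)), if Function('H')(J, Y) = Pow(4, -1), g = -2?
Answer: Rational(-1401677, 348) ≈ -4027.8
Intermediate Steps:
Function('H')(J, Y) = Rational(1, 4)
x = Rational(26957, 696) (x = Add(Add(Mul(-38, Rational(1, 29)), Mul(-23, Rational(1, 24))), 41) = Add(Add(Rational(-38, 29), Rational(-23, 24)), 41) = Add(Rational(-1579, 696), 41) = Rational(26957, 696) ≈ 38.731)
Add(Function('H')(g, 12), Mul(-104, x)) = Add(Rational(1, 4), Mul(-104, Rational(26957, 696))) = Add(Rational(1, 4), Rational(-350441, 87)) = Rational(-1401677, 348)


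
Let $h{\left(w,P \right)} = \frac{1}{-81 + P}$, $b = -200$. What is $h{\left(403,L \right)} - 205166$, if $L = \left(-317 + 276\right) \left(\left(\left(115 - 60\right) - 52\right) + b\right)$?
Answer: $- \frac{1640507335}{7996} \approx -2.0517 \cdot 10^{5}$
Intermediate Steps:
$L = 8077$ ($L = \left(-317 + 276\right) \left(\left(\left(115 - 60\right) - 52\right) - 200\right) = - 41 \left(\left(55 - 52\right) - 200\right) = - 41 \left(3 - 200\right) = \left(-41\right) \left(-197\right) = 8077$)
$h{\left(403,L \right)} - 205166 = \frac{1}{-81 + 8077} - 205166 = \frac{1}{7996} - 205166 = - \frac{1640507335}{7996}$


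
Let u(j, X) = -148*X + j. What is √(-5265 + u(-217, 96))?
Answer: I*√19690 ≈ 140.32*I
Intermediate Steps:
u(j, X) = j - 148*X
√(-5265 + u(-217, 96)) = √(-5265 + (-217 - 148*96)) = √(-5265 + (-217 - 14208)) = √(-5265 - 14425) = √(-19690) = I*√19690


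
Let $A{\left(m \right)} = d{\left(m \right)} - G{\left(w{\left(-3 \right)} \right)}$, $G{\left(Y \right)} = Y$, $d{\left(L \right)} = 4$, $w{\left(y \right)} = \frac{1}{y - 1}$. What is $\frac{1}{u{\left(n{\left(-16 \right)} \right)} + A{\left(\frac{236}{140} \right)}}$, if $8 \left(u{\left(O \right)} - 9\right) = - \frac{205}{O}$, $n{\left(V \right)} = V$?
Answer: $\frac{128}{1901} \approx 0.067333$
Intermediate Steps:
$w{\left(y \right)} = \frac{1}{-1 + y}$
$u{\left(O \right)} = 9 - \frac{205}{8 O}$ ($u{\left(O \right)} = 9 + \frac{\left(-205\right) \frac{1}{O}}{8} = 9 - \frac{205}{8 O}$)
$A{\left(m \right)} = \frac{17}{4}$ ($A{\left(m \right)} = 4 - \frac{1}{-1 - 3} = 4 - \frac{1}{-4} = 4 - - \frac{1}{4} = 4 + \frac{1}{4} = \frac{17}{4}$)
$\frac{1}{u{\left(n{\left(-16 \right)} \right)} + A{\left(\frac{236}{140} \right)}} = \frac{1}{\left(9 - \frac{205}{8 \left(-16\right)}\right) + \frac{17}{4}} = \frac{1}{\left(9 - - \frac{205}{128}\right) + \frac{17}{4}} = \frac{1}{\left(9 + \frac{205}{128}\right) + \frac{17}{4}} = \frac{1}{\frac{1357}{128} + \frac{17}{4}} = \frac{1}{\frac{1901}{128}} = \frac{128}{1901}$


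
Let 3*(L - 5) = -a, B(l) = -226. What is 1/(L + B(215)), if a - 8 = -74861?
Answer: 1/24730 ≈ 4.0437e-5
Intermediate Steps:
a = -74853 (a = 8 - 74861 = -74853)
L = 24956 (L = 5 + (-1*(-74853))/3 = 5 + (⅓)*74853 = 5 + 24951 = 24956)
1/(L + B(215)) = 1/(24956 - 226) = 1/24730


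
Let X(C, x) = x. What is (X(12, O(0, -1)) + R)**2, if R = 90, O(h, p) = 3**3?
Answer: 13689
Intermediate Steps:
O(h, p) = 27
(X(12, O(0, -1)) + R)**2 = (27 + 90)**2 = 117**2 = 13689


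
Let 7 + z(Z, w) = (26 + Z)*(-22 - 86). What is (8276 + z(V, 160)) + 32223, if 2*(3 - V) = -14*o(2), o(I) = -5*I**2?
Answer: 52480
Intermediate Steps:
V = -137 (V = 3 - (-7)*(-5*2**2) = 3 - (-7)*(-5*4) = 3 - (-7)*(-20) = 3 - 1/2*280 = 3 - 140 = -137)
z(Z, w) = -2815 - 108*Z (z(Z, w) = -7 + (26 + Z)*(-22 - 86) = -7 + (26 + Z)*(-108) = -7 + (-2808 - 108*Z) = -2815 - 108*Z)
(8276 + z(V, 160)) + 32223 = (8276 + (-2815 - 108*(-137))) + 32223 = (8276 + (-2815 + 14796)) + 32223 = (8276 + 11981) + 32223 = 20257 + 32223 = 52480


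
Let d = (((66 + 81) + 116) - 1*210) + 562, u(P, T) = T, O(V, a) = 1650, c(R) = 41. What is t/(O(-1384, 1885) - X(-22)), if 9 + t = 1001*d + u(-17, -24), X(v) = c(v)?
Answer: 615582/1609 ≈ 382.59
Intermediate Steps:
X(v) = 41
d = 615 (d = ((147 + 116) - 210) + 562 = (263 - 210) + 562 = 53 + 562 = 615)
t = 615582 (t = -9 + (1001*615 - 24) = -9 + (615615 - 24) = -9 + 615591 = 615582)
t/(O(-1384, 1885) - X(-22)) = 615582/(1650 - 1*41) = 615582/(1650 - 41) = 615582/1609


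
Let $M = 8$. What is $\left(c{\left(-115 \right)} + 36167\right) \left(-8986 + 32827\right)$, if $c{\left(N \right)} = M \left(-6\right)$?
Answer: $861113079$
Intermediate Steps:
$c{\left(N \right)} = -48$ ($c{\left(N \right)} = 8 \left(-6\right) = -48$)
$\left(c{\left(-115 \right)} + 36167\right) \left(-8986 + 32827\right) = \left(-48 + 36167\right) \left(-8986 + 32827\right) = 36119 \cdot 23841 = 861113079$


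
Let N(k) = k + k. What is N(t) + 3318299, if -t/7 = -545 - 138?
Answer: 3327861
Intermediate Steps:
t = 4781 (t = -7*(-545 - 138) = -7*(-683) = 4781)
N(k) = 2*k
N(t) + 3318299 = 2*4781 + 3318299 = 9562 + 3318299 = 3327861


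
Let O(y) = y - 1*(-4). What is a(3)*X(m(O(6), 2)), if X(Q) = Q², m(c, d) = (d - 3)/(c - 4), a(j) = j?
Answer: 1/12 ≈ 0.083333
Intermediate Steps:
O(y) = 4 + y (O(y) = y + 4 = 4 + y)
m(c, d) = (-3 + d)/(-4 + c)
a(3)*X(m(O(6), 2)) = 3*((-3 + 2)/(-4 + (4 + 6)))² = 3*(-1/(-4 + 10))² = 3*(-1/6)² = 3*((⅙)*(-1))² = 3*(-⅙)² = 3*(1/36) = 1/12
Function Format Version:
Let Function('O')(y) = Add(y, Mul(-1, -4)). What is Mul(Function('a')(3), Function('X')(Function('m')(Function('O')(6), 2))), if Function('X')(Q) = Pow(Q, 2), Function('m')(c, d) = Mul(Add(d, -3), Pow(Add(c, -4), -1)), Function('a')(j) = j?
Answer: Rational(1, 12) ≈ 0.083333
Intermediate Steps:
Function('O')(y) = Add(4, y) (Function('O')(y) = Add(y, 4) = Add(4, y))
Function('m')(c, d) = Mul(Pow(Add(-4, c), -1), Add(-3, d)) (Function('m')(c, d) = Mul(Add(-3, d), Pow(Add(-4, c), -1)) = Mul(Pow(Add(-4, c), -1), Add(-3, d)))
Mul(Function('a')(3), Function('X')(Function('m')(Function('O')(6), 2))) = Mul(3, Pow(Mul(Pow(Add(-4, Add(4, 6)), -1), Add(-3, 2)), 2)) = Mul(3, Pow(Mul(Pow(Add(-4, 10), -1), -1), 2)) = Mul(3, Pow(Mul(Pow(6, -1), -1), 2)) = Mul(3, Pow(Mul(Rational(1, 6), -1), 2)) = Mul(3, Pow(Rational(-1, 6), 2)) = Mul(3, Rational(1, 36)) = Rational(1, 12)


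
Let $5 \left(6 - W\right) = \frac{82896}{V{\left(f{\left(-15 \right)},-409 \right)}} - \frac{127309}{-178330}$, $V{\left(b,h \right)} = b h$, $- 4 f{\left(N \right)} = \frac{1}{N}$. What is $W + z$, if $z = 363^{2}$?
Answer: $\frac{48943264660169}{364684850} \approx 1.3421 \cdot 10^{5}$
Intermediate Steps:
$z = 131769$
$f{\left(N \right)} = - \frac{1}{4 N}$
$W = \frac{889106660519}{364684850}$ ($W = 6 - \frac{\frac{82896}{- \frac{1}{4 \left(-15\right)} \left(-409\right)} - \frac{127309}{-178330}}{5} = 6 - \frac{\frac{82896}{\left(- \frac{1}{4}\right) \left(- \frac{1}{15}\right) \left(-409\right)} - - \frac{127309}{178330}}{5} = 6 - \frac{\frac{82896}{\frac{1}{60} \left(-409\right)} + \frac{127309}{178330}}{5} = 6 - \frac{\frac{82896}{- \frac{409}{60}} + \frac{127309}{178330}}{5} = 6 - \frac{82896 \left(- \frac{60}{409}\right) + \frac{127309}{178330}}{5} = 6 - \frac{- \frac{4973760}{409} + \frac{127309}{178330}}{5} = 6 - - \frac{886918551419}{364684850} = 6 + \frac{886918551419}{364684850} = \frac{889106660519}{364684850} \approx 2438.0$)
$W + z = \frac{889106660519}{364684850} + 131769 = \frac{48943264660169}{364684850}$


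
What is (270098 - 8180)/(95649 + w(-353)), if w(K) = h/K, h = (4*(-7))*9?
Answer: 30819018/11254783 ≈ 2.7383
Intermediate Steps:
h = -252 (h = -28*9 = -252)
w(K) = -252/K
(270098 - 8180)/(95649 + w(-353)) = (270098 - 8180)/(95649 - 252/(-353)) = 261918/(95649 - 252*(-1/353)) = 261918/(95649 + 252/353) = 261918/(33764349/353) = 261918*(353/33764349) = 30819018/11254783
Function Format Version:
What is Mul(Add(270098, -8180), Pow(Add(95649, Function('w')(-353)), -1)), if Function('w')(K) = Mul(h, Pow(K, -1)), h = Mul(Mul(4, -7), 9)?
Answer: Rational(30819018, 11254783) ≈ 2.7383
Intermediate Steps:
h = -252 (h = Mul(-28, 9) = -252)
Function('w')(K) = Mul(-252, Pow(K, -1))
Mul(Add(270098, -8180), Pow(Add(95649, Function('w')(-353)), -1)) = Mul(Add(270098, -8180), Pow(Add(95649, Mul(-252, Pow(-353, -1))), -1)) = Mul(261918, Pow(Add(95649, Mul(-252, Rational(-1, 353))), -1)) = Mul(261918, Pow(Add(95649, Rational(252, 353)), -1)) = Mul(261918, Pow(Rational(33764349, 353), -1)) = Mul(261918, Rational(353, 33764349)) = Rational(30819018, 11254783)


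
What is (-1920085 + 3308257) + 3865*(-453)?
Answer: -362673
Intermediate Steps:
(-1920085 + 3308257) + 3865*(-453) = 1388172 - 1750845 = -362673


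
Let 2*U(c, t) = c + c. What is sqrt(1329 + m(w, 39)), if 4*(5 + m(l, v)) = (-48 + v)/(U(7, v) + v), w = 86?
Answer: sqrt(11205922)/92 ≈ 36.386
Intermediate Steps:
U(c, t) = c (U(c, t) = (c + c)/2 = (2*c)/2 = c)
m(l, v) = -5 + (-48 + v)/(4*(7 + v)) (m(l, v) = -5 + ((-48 + v)/(7 + v))/4 = -5 + (-48 + v)/(4*(7 + v)))
sqrt(1329 + m(w, 39)) = sqrt(1329 + (-188 - 19*39)/(4*(7 + 39))) = sqrt(1329 + (1/4)*(-188 - 741)/46) = sqrt(1329 + (1/4)*(1/46)*(-929)) = sqrt(1329 - 929/184) = sqrt(243607/184) = sqrt(11205922)/92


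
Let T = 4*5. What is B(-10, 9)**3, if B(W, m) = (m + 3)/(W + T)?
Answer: 216/125 ≈ 1.7280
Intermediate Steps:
T = 20
B(W, m) = (3 + m)/(20 + W) (B(W, m) = (m + 3)/(W + 20) = (3 + m)/(20 + W))
B(-10, 9)**3 = ((3 + 9)/(20 - 10))**3 = (12/10)**3 = ((1/10)*12)**3 = (6/5)**3 = 216/125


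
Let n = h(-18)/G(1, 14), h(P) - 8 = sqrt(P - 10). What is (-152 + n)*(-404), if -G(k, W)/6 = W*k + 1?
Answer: 2764976/45 + 404*I*sqrt(7)/45 ≈ 61444.0 + 23.753*I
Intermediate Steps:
G(k, W) = -6 - 6*W*k (G(k, W) = -6*(W*k + 1) = -6*(1 + W*k) = -6 - 6*W*k)
h(P) = 8 + sqrt(-10 + P) (h(P) = 8 + sqrt(P - 10) = 8 + sqrt(-10 + P))
n = -4/45 - I*sqrt(7)/45 (n = (8 + sqrt(-10 - 18))/(-6 - 6*14*1) = (8 + sqrt(-28))/(-6 - 84) = (8 + 2*I*sqrt(7))/(-90) = (8 + 2*I*sqrt(7))*(-1/90) = -4/45 - I*sqrt(7)/45 ≈ -0.088889 - 0.058794*I)
(-152 + n)*(-404) = (-152 + (-4/45 - I*sqrt(7)/45))*(-404) = (-6844/45 - I*sqrt(7)/45)*(-404) = 2764976/45 + 404*I*sqrt(7)/45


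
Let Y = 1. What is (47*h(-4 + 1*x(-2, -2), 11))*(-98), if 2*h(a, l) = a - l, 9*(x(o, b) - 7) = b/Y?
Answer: 170422/9 ≈ 18936.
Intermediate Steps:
x(o, b) = 7 + b/9 (x(o, b) = 7 + (b/1)/9 = 7 + (b*1)/9 = 7 + b/9)
h(a, l) = a/2 - l/2 (h(a, l) = (a - l)/2 = a/2 - l/2)
(47*h(-4 + 1*x(-2, -2), 11))*(-98) = (47*((-4 + 1*(7 + (⅑)*(-2)))/2 - ½*11))*(-98) = (47*((-4 + 1*(7 - 2/9))/2 - 11/2))*(-98) = (47*((-4 + 1*(61/9))/2 - 11/2))*(-98) = (47*((-4 + 61/9)/2 - 11/2))*(-98) = (47*((½)*(25/9) - 11/2))*(-98) = (47*(25/18 - 11/2))*(-98) = (47*(-37/9))*(-98) = -1739/9*(-98) = 170422/9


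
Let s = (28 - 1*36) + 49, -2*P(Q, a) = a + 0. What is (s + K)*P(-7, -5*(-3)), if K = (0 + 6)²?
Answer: -1155/2 ≈ -577.50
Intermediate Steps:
P(Q, a) = -a/2 (P(Q, a) = -(a + 0)/2 = -a/2)
K = 36 (K = 6² = 36)
s = 41 (s = (28 - 36) + 49 = -8 + 49 = 41)
(s + K)*P(-7, -5*(-3)) = (41 + 36)*(-(-5)*(-3)/2) = 77*(-½*15) = 77*(-15/2) = -1155/2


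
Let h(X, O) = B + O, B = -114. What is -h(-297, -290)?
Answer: 404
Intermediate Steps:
h(X, O) = -114 + O
-h(-297, -290) = -(-114 - 290) = -1*(-404) = 404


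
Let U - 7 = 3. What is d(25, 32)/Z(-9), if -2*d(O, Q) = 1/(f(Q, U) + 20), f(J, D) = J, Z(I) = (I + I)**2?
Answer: -1/33696 ≈ -2.9677e-5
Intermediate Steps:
U = 10 (U = 7 + 3 = 10)
Z(I) = 4*I**2 (Z(I) = (2*I)**2 = 4*I**2)
d(O, Q) = -1/(2*(20 + Q)) (d(O, Q) = -1/(2*(Q + 20)) = -1/(2*(20 + Q)))
d(25, 32)/Z(-9) = (-1/(40 + 2*32))/((4*(-9)**2)) = (-1/(40 + 64))/((4*81)) = -1/104/324 = -1*1/104*(1/324) = -1/104*1/324 = -1/33696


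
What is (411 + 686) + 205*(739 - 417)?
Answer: 67107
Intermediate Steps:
(411 + 686) + 205*(739 - 417) = 1097 + 205*322 = 1097 + 66010 = 67107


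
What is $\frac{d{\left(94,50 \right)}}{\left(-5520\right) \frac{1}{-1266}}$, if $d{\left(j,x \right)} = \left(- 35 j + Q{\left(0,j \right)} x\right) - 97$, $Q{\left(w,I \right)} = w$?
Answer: $- \frac{714657}{920} \approx -776.8$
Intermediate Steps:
$d{\left(j,x \right)} = -97 - 35 j$ ($d{\left(j,x \right)} = \left(- 35 j + 0 x\right) - 97 = \left(- 35 j + 0\right) - 97 = - 35 j - 97 = -97 - 35 j$)
$\frac{d{\left(94,50 \right)}}{\left(-5520\right) \frac{1}{-1266}} = \frac{-97 - 3290}{\left(-5520\right) \frac{1}{-1266}} = \frac{-97 - 3290}{\left(-5520\right) \left(- \frac{1}{1266}\right)} = - \frac{3387}{\frac{920}{211}} = \left(-3387\right) \frac{211}{920} = - \frac{714657}{920}$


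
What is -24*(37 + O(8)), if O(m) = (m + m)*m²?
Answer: -25464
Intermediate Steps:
O(m) = 2*m³ (O(m) = (2*m)*m² = 2*m³)
-24*(37 + O(8)) = -24*(37 + 2*8³) = -24*(37 + 2*512) = -24*(37 + 1024) = -24*1061 = -25464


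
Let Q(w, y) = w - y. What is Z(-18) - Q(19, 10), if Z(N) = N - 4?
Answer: -31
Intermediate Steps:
Z(N) = -4 + N
Z(-18) - Q(19, 10) = (-4 - 18) - (19 - 1*10) = -22 - (19 - 10) = -22 - 1*9 = -22 - 9 = -31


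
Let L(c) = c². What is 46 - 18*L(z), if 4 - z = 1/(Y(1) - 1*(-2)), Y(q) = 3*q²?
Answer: -5348/25 ≈ -213.92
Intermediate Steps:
z = 19/5 (z = 4 - 1/(3*1² - 1*(-2)) = 4 - 1/(3*1 + 2) = 4 - 1/(3 + 2) = 4 - 1/5 = 4 - 1*⅕ = 4 - ⅕ = 19/5 ≈ 3.8000)
46 - 18*L(z) = 46 - 18*(19/5)² = 46 - 18*361/25 = 46 - 6498/25 = -5348/25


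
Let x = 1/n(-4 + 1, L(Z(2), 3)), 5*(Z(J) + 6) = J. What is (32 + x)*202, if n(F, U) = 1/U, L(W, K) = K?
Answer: 7070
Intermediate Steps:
Z(J) = -6 + J/5
x = 3 (x = 1/(1/3) = 3)
(32 + x)*202 = (32 + 3)*202 = 35*202 = 7070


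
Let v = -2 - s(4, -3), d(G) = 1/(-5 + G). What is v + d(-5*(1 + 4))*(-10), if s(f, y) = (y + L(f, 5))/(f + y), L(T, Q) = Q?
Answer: -11/3 ≈ -3.6667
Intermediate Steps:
s(f, y) = (5 + y)/(f + y) (s(f, y) = (y + 5)/(f + y) = (5 + y)/(f + y))
v = -4 (v = -2 - (5 - 3)/(4 - 3) = -2 - 2/1 = -2 - 2 = -4)
v + d(-5*(1 + 4))*(-10) = -4 - 10/(-5 - 5*(1 + 4)) = -4 - 10/(-5 - 5*5) = -4 - 10/(-5 - 25) = -4 - 10/(-30) = -4 - 1/30*(-10) = -4 + ⅓ = -11/3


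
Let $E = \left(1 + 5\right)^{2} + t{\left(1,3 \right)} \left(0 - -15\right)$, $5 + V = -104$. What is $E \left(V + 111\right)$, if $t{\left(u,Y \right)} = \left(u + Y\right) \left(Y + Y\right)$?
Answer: $792$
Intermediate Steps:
$V = -109$ ($V = -5 - 104 = -109$)
$t{\left(u,Y \right)} = 2 Y \left(Y + u\right)$ ($t{\left(u,Y \right)} = \left(Y + u\right) 2 Y = 2 Y \left(Y + u\right)$)
$E = 396$ ($E = \left(1 + 5\right)^{2} + 2 \cdot 3 \left(3 + 1\right) \left(0 - -15\right) = 6^{2} + 2 \cdot 3 \cdot 4 \left(0 + 15\right) = 36 + 24 \cdot 15 = 36 + 360 = 396$)
$E \left(V + 111\right) = 396 \left(-109 + 111\right) = 396 \cdot 2 = 792$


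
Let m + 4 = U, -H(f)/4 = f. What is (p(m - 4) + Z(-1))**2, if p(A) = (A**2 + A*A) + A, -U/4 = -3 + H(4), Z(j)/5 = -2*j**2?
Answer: 86601636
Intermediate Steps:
H(f) = -4*f
Z(j) = -10*j**2 (Z(j) = 5*(-2*j**2) = -10*j**2)
U = 76 (U = -4*(-3 - 4*4) = -4*(-3 - 16) = -4*(-19) = 76)
m = 72 (m = -4 + 76 = 72)
p(A) = A + 2*A**2 (p(A) = (A**2 + A**2) + A = 2*A**2 + A = A + 2*A**2)
(p(m - 4) + Z(-1))**2 = ((72 - 4)*(1 + 2*(72 - 4)) - 10*(-1)**2)**2 = (68*(1 + 2*68) - 10*1)**2 = (68*(1 + 136) - 10)**2 = (68*137 - 10)**2 = (9316 - 10)**2 = 9306**2 = 86601636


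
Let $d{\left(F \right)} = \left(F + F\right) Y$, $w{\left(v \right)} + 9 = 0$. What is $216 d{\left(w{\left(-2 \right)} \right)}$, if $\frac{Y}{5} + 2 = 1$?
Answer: $19440$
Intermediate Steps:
$Y = -5$ ($Y = -10 + 5 \cdot 1 = -10 + 5 = -5$)
$w{\left(v \right)} = -9$ ($w{\left(v \right)} = -9 + 0 = -9$)
$d{\left(F \right)} = - 10 F$ ($d{\left(F \right)} = \left(F + F\right) \left(-5\right) = 2 F \left(-5\right) = - 10 F$)
$216 d{\left(w{\left(-2 \right)} \right)} = 216 \left(\left(-10\right) \left(-9\right)\right) = 216 \cdot 90 = 19440$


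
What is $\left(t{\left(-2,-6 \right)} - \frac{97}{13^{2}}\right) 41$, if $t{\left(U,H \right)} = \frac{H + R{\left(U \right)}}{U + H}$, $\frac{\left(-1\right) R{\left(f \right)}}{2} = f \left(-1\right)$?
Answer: $\frac{18737}{676} \approx 27.717$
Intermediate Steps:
$R{\left(f \right)} = 2 f$ ($R{\left(f \right)} = - 2 f \left(-1\right) = - 2 \left(- f\right) = 2 f$)
$t{\left(U,H \right)} = \frac{H + 2 U}{H + U}$ ($t{\left(U,H \right)} = \frac{H + 2 U}{U + H} = \frac{H + 2 U}{H + U}$)
$\left(t{\left(-2,-6 \right)} - \frac{97}{13^{2}}\right) 41 = \left(\frac{-6 + 2 \left(-2\right)}{-6 - 2} - \frac{97}{13^{2}}\right) 41 = \left(\frac{-6 - 4}{-8} - \frac{97}{169}\right) 41 = \left(\left(- \frac{1}{8}\right) \left(-10\right) - \frac{97}{169}\right) 41 = \left(\frac{5}{4} - \frac{97}{169}\right) 41 = \frac{457}{676} \cdot 41 = \frac{18737}{676}$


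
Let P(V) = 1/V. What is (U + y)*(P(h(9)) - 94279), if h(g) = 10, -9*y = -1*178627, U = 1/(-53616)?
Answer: -1003260033591883/536160 ≈ -1.8712e+9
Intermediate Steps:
U = -1/53616 ≈ -1.8651e-5
y = 178627/9 (y = -(-1)*178627/9 = -⅑*(-178627) = 178627/9 ≈ 19847.)
(U + y)*(P(h(9)) - 94279) = (-1/53616 + 178627/9)*(1/10 - 94279) = 3192421741*(⅒ - 94279)/160848 = (3192421741/160848)*(-942789/10) = -1003260033591883/536160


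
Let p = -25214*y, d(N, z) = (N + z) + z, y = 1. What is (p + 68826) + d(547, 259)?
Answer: 44677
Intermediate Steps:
d(N, z) = N + 2*z
p = -25214 (p = -25214*1 = -25214)
(p + 68826) + d(547, 259) = (-25214 + 68826) + (547 + 2*259) = 43612 + (547 + 518) = 43612 + 1065 = 44677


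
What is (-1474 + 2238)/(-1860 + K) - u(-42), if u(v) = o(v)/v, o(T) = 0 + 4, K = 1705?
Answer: -15734/3255 ≈ -4.8338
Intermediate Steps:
o(T) = 4
u(v) = 4/v
(-1474 + 2238)/(-1860 + K) - u(-42) = (-1474 + 2238)/(-1860 + 1705) - 4/(-42) = 764/(-155) - 4*(-1)/42 = 764*(-1/155) - 1*(-2/21) = -764/155 + 2/21 = -15734/3255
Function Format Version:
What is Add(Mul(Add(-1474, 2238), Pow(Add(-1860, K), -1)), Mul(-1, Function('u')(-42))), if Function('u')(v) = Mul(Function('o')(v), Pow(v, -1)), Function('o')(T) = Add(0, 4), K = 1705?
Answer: Rational(-15734, 3255) ≈ -4.8338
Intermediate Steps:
Function('o')(T) = 4
Function('u')(v) = Mul(4, Pow(v, -1))
Add(Mul(Add(-1474, 2238), Pow(Add(-1860, K), -1)), Mul(-1, Function('u')(-42))) = Add(Mul(Add(-1474, 2238), Pow(Add(-1860, 1705), -1)), Mul(-1, Mul(4, Pow(-42, -1)))) = Add(Mul(764, Pow(-155, -1)), Mul(-1, Mul(4, Rational(-1, 42)))) = Add(Mul(764, Rational(-1, 155)), Mul(-1, Rational(-2, 21))) = Add(Rational(-764, 155), Rational(2, 21)) = Rational(-15734, 3255)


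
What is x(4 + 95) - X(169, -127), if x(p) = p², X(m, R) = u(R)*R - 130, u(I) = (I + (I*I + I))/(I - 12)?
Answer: -635716/139 ≈ -4573.5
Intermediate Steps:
u(I) = (I² + 2*I)/(-12 + I) (u(I) = (I + (I² + I))/(-12 + I) = (I + (I + I²))/(-12 + I) = (I² + 2*I)/(-12 + I))
X(m, R) = -130 + R²*(2 + R)/(-12 + R) (X(m, R) = (R*(2 + R)/(-12 + R))*R - 130 = R²*(2 + R)/(-12 + R) - 130 = -130 + R²*(2 + R)/(-12 + R))
x(4 + 95) - X(169, -127) = (4 + 95)² - (1560 - 130*(-127) + (-127)²*(2 - 127))/(-12 - 127) = 99² - (1560 + 16510 + 16129*(-125))/(-139) = 9801 - (-1)*(1560 + 16510 - 2016125)/139 = 9801 - (-1)*(-1998055)/139 = 9801 - 1*1998055/139 = 9801 - 1998055/139 = -635716/139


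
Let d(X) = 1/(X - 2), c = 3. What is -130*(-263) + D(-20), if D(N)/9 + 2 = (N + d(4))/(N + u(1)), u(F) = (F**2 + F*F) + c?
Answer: 341837/10 ≈ 34184.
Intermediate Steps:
u(F) = 3 + 2*F**2 (u(F) = (F**2 + F*F) + 3 = (F**2 + F**2) + 3 = 2*F**2 + 3 = 3 + 2*F**2)
d(X) = 1/(-2 + X)
D(N) = -18 + 9*(1/2 + N)/(5 + N) (D(N) = -18 + 9*((N + 1/(-2 + 4))/(N + (3 + 2*1**2))) = -18 + 9*((N + 1/2)/(N + (3 + 2*1))) = -18 + 9*((N + 1/2)/(N + (3 + 2))) = -18 + 9*((1/2 + N)/(N + 5)) = -18 + 9*((1/2 + N)/(5 + N)) = -18 + 9*(1/2 + N)/(5 + N))
-130*(-263) + D(-20) = -130*(-263) + 9*(-19 - 2*(-20))/(2*(5 - 20)) = 34190 + (9/2)*(-19 + 40)/(-15) = 34190 + (9/2)*(-1/15)*21 = 34190 - 63/10 = 341837/10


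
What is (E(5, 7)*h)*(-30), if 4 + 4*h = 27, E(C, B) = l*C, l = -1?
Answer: 1725/2 ≈ 862.50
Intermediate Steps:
E(C, B) = -C
h = 23/4 (h = -1 + (1/4)*27 = -1 + 27/4 = 23/4 ≈ 5.7500)
(E(5, 7)*h)*(-30) = (-1*5*(23/4))*(-30) = -5*23/4*(-30) = -115/4*(-30) = 1725/2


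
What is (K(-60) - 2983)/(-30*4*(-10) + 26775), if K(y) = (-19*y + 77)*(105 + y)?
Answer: 51782/27975 ≈ 1.8510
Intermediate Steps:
K(y) = (77 - 19*y)*(105 + y)
(K(-60) - 2983)/(-30*4*(-10) + 26775) = ((8085 - 1918*(-60) - 19*(-60)**2) - 2983)/(-30*4*(-10) + 26775) = ((8085 + 115080 - 19*3600) - 2983)/(-120*(-10) + 26775) = ((8085 + 115080 - 68400) - 2983)/(1200 + 26775) = (54765 - 2983)/27975 = 51782*(1/27975) = 51782/27975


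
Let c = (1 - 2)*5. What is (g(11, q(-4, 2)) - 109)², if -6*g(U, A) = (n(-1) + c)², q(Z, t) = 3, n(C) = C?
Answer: 13225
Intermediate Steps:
c = -5 (c = -1*5 = -5)
g(U, A) = -6 (g(U, A) = -(-1 - 5)²/6 = -⅙*(-6)² = -⅙*36 = -6)
(g(11, q(-4, 2)) - 109)² = (-6 - 109)² = (-115)² = 13225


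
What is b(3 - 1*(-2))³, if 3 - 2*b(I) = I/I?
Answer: 1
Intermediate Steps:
b(I) = 1 (b(I) = 3/2 - I/(2*I) = 3/2 - ½*1 = 3/2 - ½ = 1)
b(3 - 1*(-2))³ = 1³ = 1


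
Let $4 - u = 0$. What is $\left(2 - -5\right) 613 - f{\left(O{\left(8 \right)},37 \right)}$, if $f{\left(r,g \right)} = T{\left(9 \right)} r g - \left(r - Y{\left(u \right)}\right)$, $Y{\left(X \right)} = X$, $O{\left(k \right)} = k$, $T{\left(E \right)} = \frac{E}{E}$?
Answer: $3999$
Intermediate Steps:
$T{\left(E \right)} = 1$
$u = 4$ ($u = 4 - 0 = 4 + 0 = 4$)
$f{\left(r,g \right)} = 4 - r + g r$ ($f{\left(r,g \right)} = 1 r g - \left(-4 + r\right) = r g - \left(-4 + r\right) = g r - \left(-4 + r\right) = 4 - r + g r$)
$\left(2 - -5\right) 613 - f{\left(O{\left(8 \right)},37 \right)} = \left(2 - -5\right) 613 - \left(4 - 8 + 37 \cdot 8\right) = \left(2 + 5\right) 613 - \left(4 - 8 + 296\right) = 7 \cdot 613 - 292 = 4291 - 292 = 3999$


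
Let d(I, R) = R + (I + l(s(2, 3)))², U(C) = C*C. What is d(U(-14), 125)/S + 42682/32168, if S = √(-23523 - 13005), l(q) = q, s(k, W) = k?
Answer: 21341/16084 - 39329*I*√2283/9132 ≈ 1.3268 - 205.78*I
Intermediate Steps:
U(C) = C²
S = 4*I*√2283 (S = √(-36528) = 4*I*√2283 ≈ 191.12*I)
d(I, R) = R + (2 + I)² (d(I, R) = R + (I + 2)² = R + (2 + I)²)
d(U(-14), 125)/S + 42682/32168 = (125 + (2 + (-14)²)²)/((4*I*√2283)) + 42682/32168 = (125 + (2 + 196)²)*(-I*√2283/9132) + 42682*(1/32168) = (125 + 198²)*(-I*√2283/9132) + 21341/16084 = (125 + 39204)*(-I*√2283/9132) + 21341/16084 = 39329*(-I*√2283/9132) + 21341/16084 = -39329*I*√2283/9132 + 21341/16084 = 21341/16084 - 39329*I*√2283/9132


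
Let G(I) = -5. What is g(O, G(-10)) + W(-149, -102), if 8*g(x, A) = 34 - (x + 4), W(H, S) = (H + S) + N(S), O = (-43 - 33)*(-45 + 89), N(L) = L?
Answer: 275/4 ≈ 68.750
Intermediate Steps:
O = -3344 (O = -76*44 = -3344)
W(H, S) = H + 2*S (W(H, S) = (H + S) + S = H + 2*S)
g(x, A) = 15/4 - x/8 (g(x, A) = (34 - (x + 4))/8 = (34 - (4 + x))/8 = (34 + (-4 - x))/8 = (30 - x)/8 = 15/4 - x/8)
g(O, G(-10)) + W(-149, -102) = (15/4 - ⅛*(-3344)) + (-149 + 2*(-102)) = (15/4 + 418) + (-149 - 204) = 1687/4 - 353 = 275/4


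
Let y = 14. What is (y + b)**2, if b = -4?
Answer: 100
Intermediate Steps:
(y + b)**2 = (14 - 4)**2 = 10**2 = 100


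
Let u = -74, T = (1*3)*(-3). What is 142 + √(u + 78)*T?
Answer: 124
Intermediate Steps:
T = -9 (T = 3*(-3) = -9)
142 + √(u + 78)*T = 142 + √(-74 + 78)*(-9) = 142 + √4*(-9) = 142 + 2*(-9) = 142 - 18 = 124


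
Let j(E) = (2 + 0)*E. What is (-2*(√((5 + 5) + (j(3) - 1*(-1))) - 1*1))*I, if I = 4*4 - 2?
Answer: 28 - 28*√17 ≈ -87.447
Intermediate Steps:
j(E) = 2*E
I = 14 (I = 16 - 2 = 14)
(-2*(√((5 + 5) + (j(3) - 1*(-1))) - 1*1))*I = -2*(√((5 + 5) + (2*3 - 1*(-1))) - 1*1)*14 = -2*(√(10 + (6 + 1)) - 1)*14 = -2*(√(10 + 7) - 1)*14 = -2*(√17 - 1)*14 = -2*(-1 + √17)*14 = (2 - 2*√17)*14 = 28 - 28*√17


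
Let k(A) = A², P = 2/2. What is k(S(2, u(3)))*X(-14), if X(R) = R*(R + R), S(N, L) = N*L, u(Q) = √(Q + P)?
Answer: 6272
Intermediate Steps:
P = 1 (P = 2*(½) = 1)
u(Q) = √(1 + Q) (u(Q) = √(Q + 1) = √(1 + Q))
S(N, L) = L*N
X(R) = 2*R² (X(R) = R*(2*R) = 2*R²)
k(S(2, u(3)))*X(-14) = (√(1 + 3)*2)²*(2*(-14)²) = (√4*2)²*(2*196) = (2*2)²*392 = 4²*392 = 16*392 = 6272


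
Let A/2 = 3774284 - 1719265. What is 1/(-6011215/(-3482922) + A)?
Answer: 3482922/14314947782251 ≈ 2.4331e-7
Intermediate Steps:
A = 4110038 (A = 2*(3774284 - 1719265) = 2*2055019 = 4110038)
1/(-6011215/(-3482922) + A) = 1/(-6011215/(-3482922) + 4110038) = 1/(-6011215*(-1/3482922) + 4110038) = 1/(6011215/3482922 + 4110038) = 1/(14314947782251/3482922) = 3482922/14314947782251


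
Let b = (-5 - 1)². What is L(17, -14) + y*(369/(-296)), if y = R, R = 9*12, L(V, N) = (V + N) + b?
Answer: -7077/74 ≈ -95.635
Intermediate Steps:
b = 36 (b = (-6)² = 36)
L(V, N) = 36 + N + V (L(V, N) = (V + N) + 36 = (N + V) + 36 = 36 + N + V)
R = 108
y = 108
L(17, -14) + y*(369/(-296)) = (36 - 14 + 17) + 108*(369/(-296)) = 39 + 108*(369*(-1/296)) = 39 + 108*(-369/296) = 39 - 9963/74 = -7077/74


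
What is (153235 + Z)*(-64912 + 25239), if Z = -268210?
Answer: 4561403175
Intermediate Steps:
(153235 + Z)*(-64912 + 25239) = (153235 - 268210)*(-64912 + 25239) = -114975*(-39673) = 4561403175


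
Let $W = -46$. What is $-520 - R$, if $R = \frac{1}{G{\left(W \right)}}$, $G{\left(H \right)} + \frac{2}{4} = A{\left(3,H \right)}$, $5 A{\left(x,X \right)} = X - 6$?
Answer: $- \frac{56670}{109} \approx -519.91$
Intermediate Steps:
$A{\left(x,X \right)} = - \frac{6}{5} + \frac{X}{5}$ ($A{\left(x,X \right)} = \frac{X - 6}{5} = \frac{-6 + X}{5} = - \frac{6}{5} + \frac{X}{5}$)
$G{\left(H \right)} = - \frac{17}{10} + \frac{H}{5}$ ($G{\left(H \right)} = - \frac{1}{2} + \left(- \frac{6}{5} + \frac{H}{5}\right) = - \frac{17}{10} + \frac{H}{5}$)
$R = - \frac{10}{109}$ ($R = \frac{1}{- \frac{17}{10} + \frac{1}{5} \left(-46\right)} = \frac{1}{- \frac{17}{10} - \frac{46}{5}} = \frac{1}{- \frac{109}{10}} = - \frac{10}{109} \approx -0.091743$)
$-520 - R = -520 - - \frac{10}{109} = -520 + \frac{10}{109} = - \frac{56670}{109}$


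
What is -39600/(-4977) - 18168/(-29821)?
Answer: 141259304/16491013 ≈ 8.5658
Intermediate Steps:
-39600/(-4977) - 18168/(-29821) = -39600*(-1/4977) - 18168*(-1/29821) = 4400/553 + 18168/29821 = 141259304/16491013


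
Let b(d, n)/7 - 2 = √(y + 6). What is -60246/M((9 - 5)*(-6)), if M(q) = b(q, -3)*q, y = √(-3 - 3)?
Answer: -60246/(-336 - 168*√(6 + I*√6)) ≈ 78.789 - 8.5877*I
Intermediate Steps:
y = I*√6 (y = √(-6) = I*√6 ≈ 2.4495*I)
b(d, n) = 14 + 7*√(6 + I*√6) (b(d, n) = 14 + 7*√(I*√6 + 6) = 14 + 7*√(6 + I*√6))
M(q) = q*(14 + 7*√(6 + I*√6)) (M(q) = (14 + 7*√(6 + I*√6))*q = q*(14 + 7*√(6 + I*√6)))
-60246/M((9 - 5)*(-6)) = -60246*(-1/(42*(2 + √(6 + I*√6))*(9 - 5))) = -60246*(-1/(168*(2 + √(6 + I*√6)))) = -60246/(-336 - 168*√(6 + I*√6))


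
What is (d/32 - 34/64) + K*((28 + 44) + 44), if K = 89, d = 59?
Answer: 165205/16 ≈ 10325.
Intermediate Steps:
(d/32 - 34/64) + K*((28 + 44) + 44) = (59/32 - 34/64) + 89*((28 + 44) + 44) = (59*(1/32) - 34*1/64) + 89*(72 + 44) = (59/32 - 17/32) + 89*116 = 21/16 + 10324 = 165205/16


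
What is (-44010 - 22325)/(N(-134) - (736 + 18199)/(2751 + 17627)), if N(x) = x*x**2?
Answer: 1351774630/49031606247 ≈ 0.027569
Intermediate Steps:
N(x) = x**3
(-44010 - 22325)/(N(-134) - (736 + 18199)/(2751 + 17627)) = (-44010 - 22325)/((-134)**3 - (736 + 18199)/(2751 + 17627)) = -66335/(-2406104 - 18935/20378) = -66335/(-49031606247/20378) = -66335*(-20378/49031606247) = 1351774630/49031606247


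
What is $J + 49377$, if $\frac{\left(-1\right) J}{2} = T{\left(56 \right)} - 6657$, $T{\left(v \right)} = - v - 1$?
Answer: $62805$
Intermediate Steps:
$T{\left(v \right)} = -1 - v$
$J = 13428$ ($J = - 2 \left(\left(-1 - 56\right) - 6657\right) = - 2 \left(-57 - 6657\right) = \left(-2\right) \left(-6714\right) = 13428$)
$J + 49377 = 13428 + 49377 = 62805$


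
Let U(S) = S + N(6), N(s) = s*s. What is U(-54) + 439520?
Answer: 439502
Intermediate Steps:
N(s) = s**2
U(S) = 36 + S (U(S) = S + 6**2 = S + 36 = 36 + S)
U(-54) + 439520 = (36 - 54) + 439520 = -18 + 439520 = 439502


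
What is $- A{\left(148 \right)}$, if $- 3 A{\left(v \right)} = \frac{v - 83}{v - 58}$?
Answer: $\frac{13}{54} \approx 0.24074$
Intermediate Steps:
$A{\left(v \right)} = - \frac{-83 + v}{3 \left(-58 + v\right)}$ ($A{\left(v \right)} = - \frac{\left(v - 83\right) \frac{1}{v - 58}}{3} = - \frac{\left(-83 + v\right) \frac{1}{-58 + v}}{3} = - \frac{\frac{1}{-58 + v} \left(-83 + v\right)}{3} = - \frac{-83 + v}{3 \left(-58 + v\right)}$)
$- A{\left(148 \right)} = - \frac{83 - 148}{3 \left(-58 + 148\right)} = - \frac{83 - 148}{3 \cdot 90} = - \frac{-65}{3 \cdot 90} = \left(-1\right) \left(- \frac{13}{54}\right) = \frac{13}{54}$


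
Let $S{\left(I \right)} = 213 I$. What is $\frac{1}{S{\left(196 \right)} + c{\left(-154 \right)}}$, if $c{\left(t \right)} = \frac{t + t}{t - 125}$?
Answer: $\frac{279}{11648000} \approx 2.3953 \cdot 10^{-5}$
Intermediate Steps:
$c{\left(t \right)} = \frac{2 t}{-125 + t}$
$\frac{1}{S{\left(196 \right)} + c{\left(-154 \right)}} = \frac{1}{213 \cdot 196 + 2 \left(-154\right) \frac{1}{-125 - 154}} = \frac{1}{41748 + 2 \left(-154\right) \frac{1}{-279}} = \frac{1}{41748 + 2 \left(-154\right) \left(- \frac{1}{279}\right)} = \frac{1}{41748 + \frac{308}{279}} = \frac{1}{\frac{11648000}{279}} = \frac{279}{11648000}$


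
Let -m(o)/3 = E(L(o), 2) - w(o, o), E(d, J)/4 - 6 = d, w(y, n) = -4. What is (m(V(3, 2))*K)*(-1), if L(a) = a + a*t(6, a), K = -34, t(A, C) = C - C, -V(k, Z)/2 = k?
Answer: -408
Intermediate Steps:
V(k, Z) = -2*k
t(A, C) = 0
L(a) = a (L(a) = a + a*0 = a + 0 = a)
E(d, J) = 24 + 4*d
m(o) = -84 - 12*o (m(o) = -3*((24 + 4*o) - 1*(-4)) = -3*((24 + 4*o) + 4) = -3*(28 + 4*o) = -84 - 12*o)
(m(V(3, 2))*K)*(-1) = ((-84 - (-24)*3)*(-34))*(-1) = ((-84 - 12*(-6))*(-34))*(-1) = ((-84 + 72)*(-34))*(-1) = -12*(-34)*(-1) = 408*(-1) = -408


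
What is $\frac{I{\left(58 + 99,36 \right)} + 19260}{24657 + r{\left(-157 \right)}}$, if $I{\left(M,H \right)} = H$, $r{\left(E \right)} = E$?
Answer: $\frac{4824}{6125} \approx 0.78759$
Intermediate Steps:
$\frac{I{\left(58 + 99,36 \right)} + 19260}{24657 + r{\left(-157 \right)}} = \frac{36 + 19260}{24657 - 157} = \frac{19296}{24500} = 19296 \cdot \frac{1}{24500} = \frac{4824}{6125}$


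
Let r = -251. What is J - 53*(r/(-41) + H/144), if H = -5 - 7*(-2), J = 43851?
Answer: 28551235/656 ≈ 43523.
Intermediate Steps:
H = 9 (H = -5 + 14 = 9)
J - 53*(r/(-41) + H/144) = 43851 - 53*(-251/(-41) + 9/144) = 43851 - 53*(-251*(-1/41) + 9*(1/144)) = 43851 - 53*(251/41 + 1/16) = 43851 - 53*4057/656 = 43851 - 215021/656 = 28551235/656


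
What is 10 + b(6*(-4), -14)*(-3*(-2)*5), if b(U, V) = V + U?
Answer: -1130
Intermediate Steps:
b(U, V) = U + V
10 + b(6*(-4), -14)*(-3*(-2)*5) = 10 + (6*(-4) - 14)*(-3*(-2)*5) = 10 + (-24 - 14)*(6*5) = 10 - 38*30 = 10 - 1140 = -1130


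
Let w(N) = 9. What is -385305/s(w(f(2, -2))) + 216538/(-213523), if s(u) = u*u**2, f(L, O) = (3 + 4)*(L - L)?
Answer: -27476445239/51886089 ≈ -529.55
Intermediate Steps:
f(L, O) = 0 (f(L, O) = 7*0 = 0)
s(u) = u**3
-385305/s(w(f(2, -2))) + 216538/(-213523) = -385305/(9**3) + 216538/(-213523) = -385305/729 + 216538*(-1/213523) = -385305*1/729 - 216538/213523 = -128435/243 - 216538/213523 = -27476445239/51886089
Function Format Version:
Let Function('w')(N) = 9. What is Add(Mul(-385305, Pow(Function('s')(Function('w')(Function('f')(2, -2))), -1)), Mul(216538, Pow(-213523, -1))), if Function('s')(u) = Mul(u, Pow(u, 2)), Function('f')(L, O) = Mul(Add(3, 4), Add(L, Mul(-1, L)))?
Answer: Rational(-27476445239, 51886089) ≈ -529.55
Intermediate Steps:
Function('f')(L, O) = 0 (Function('f')(L, O) = Mul(7, 0) = 0)
Function('s')(u) = Pow(u, 3)
Add(Mul(-385305, Pow(Function('s')(Function('w')(Function('f')(2, -2))), -1)), Mul(216538, Pow(-213523, -1))) = Add(Mul(-385305, Pow(Pow(9, 3), -1)), Mul(216538, Pow(-213523, -1))) = Add(Mul(-385305, Pow(729, -1)), Mul(216538, Rational(-1, 213523))) = Add(Mul(-385305, Rational(1, 729)), Rational(-216538, 213523)) = Add(Rational(-128435, 243), Rational(-216538, 213523)) = Rational(-27476445239, 51886089)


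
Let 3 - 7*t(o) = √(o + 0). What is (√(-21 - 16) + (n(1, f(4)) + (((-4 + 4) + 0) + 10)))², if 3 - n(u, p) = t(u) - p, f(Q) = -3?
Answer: 2811/49 + 136*I*√37/7 ≈ 57.367 + 118.18*I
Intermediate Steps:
t(o) = 3/7 - √o/7 (t(o) = 3/7 - √(o + 0)/7 = 3/7 - √o/7)
n(u, p) = 18/7 + p + √u/7 (n(u, p) = 3 - ((3/7 - √u/7) - p) = 3 - (3/7 - p - √u/7) = 3 + (-3/7 + p + √u/7) = 18/7 + p + √u/7)
(√(-21 - 16) + (n(1, f(4)) + (((-4 + 4) + 0) + 10)))² = (√(-21 - 16) + ((18/7 - 3 + √1/7) + (((-4 + 4) + 0) + 10)))² = (√(-37) + ((18/7 - 3 + (⅐)*1) + ((0 + 0) + 10)))² = (I*√37 + ((18/7 - 3 + ⅐) + (0 + 10)))² = (I*√37 + (-2/7 + 10))² = (I*√37 + 68/7)² = (68/7 + I*√37)²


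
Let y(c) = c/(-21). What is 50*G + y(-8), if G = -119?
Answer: -124942/21 ≈ -5949.6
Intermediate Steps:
y(c) = -c/21 (y(c) = c*(-1/21) = -c/21)
50*G + y(-8) = 50*(-119) - 1/21*(-8) = -5950 + 8/21 = -124942/21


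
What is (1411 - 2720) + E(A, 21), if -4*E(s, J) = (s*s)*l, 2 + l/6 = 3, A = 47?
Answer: -9245/2 ≈ -4622.5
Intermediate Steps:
l = 6 (l = -12 + 6*3 = -12 + 18 = 6)
E(s, J) = -3*s²/2 (E(s, J) = -s*s*6/4 = -s²*6/4 = -3*s²/2)
(1411 - 2720) + E(A, 21) = (1411 - 2720) - 3/2*47² = -1309 - 3/2*2209 = -1309 - 6627/2 = -9245/2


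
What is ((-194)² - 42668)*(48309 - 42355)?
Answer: -29960528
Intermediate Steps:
((-194)² - 42668)*(48309 - 42355) = (37636 - 42668)*5954 = -5032*5954 = -29960528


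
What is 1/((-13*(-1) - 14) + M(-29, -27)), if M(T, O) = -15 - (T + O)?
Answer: 1/40 ≈ 0.025000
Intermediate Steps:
M(T, O) = -15 - O - T (M(T, O) = -15 - (O + T) = -15 + (-O - T) = -15 - O - T)
1/((-13*(-1) - 14) + M(-29, -27)) = 1/((-13*(-1) - 14) + (-15 - 1*(-27) - 1*(-29))) = 1/((13 - 14) + (-15 + 27 + 29)) = 1/(-1 + 41) = 1/40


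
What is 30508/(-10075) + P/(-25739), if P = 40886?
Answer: -1197171862/259320425 ≈ -4.6166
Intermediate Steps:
30508/(-10075) + P/(-25739) = 30508/(-10075) + 40886/(-25739) = 30508*(-1/10075) + 40886*(-1/25739) = -30508/10075 - 40886/25739 = -1197171862/259320425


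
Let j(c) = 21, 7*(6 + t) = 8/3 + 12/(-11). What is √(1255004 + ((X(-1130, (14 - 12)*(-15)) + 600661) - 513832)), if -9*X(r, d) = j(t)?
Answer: 2*√3019119/3 ≈ 1158.4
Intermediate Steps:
t = -1334/231 (t = -6 + (8/3 + 12/(-11))/7 = -6 + (8*(⅓) + 12*(-1/11))/7 = -6 + (8/3 - 12/11)/7 = -6 + (⅐)*(52/33) = -6 + 52/231 = -1334/231 ≈ -5.7749)
X(r, d) = -7/3 (X(r, d) = -⅑*21 = -7/3)
√(1255004 + ((X(-1130, (14 - 12)*(-15)) + 600661) - 513832)) = √(1255004 + ((-7/3 + 600661) - 513832)) = √(1255004 + (1801976/3 - 513832)) = √(1255004 + 260480/3) = √(4025492/3) = 2*√3019119/3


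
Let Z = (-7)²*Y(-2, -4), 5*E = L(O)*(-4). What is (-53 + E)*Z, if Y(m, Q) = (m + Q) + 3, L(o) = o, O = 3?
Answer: 40719/5 ≈ 8143.8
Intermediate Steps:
Y(m, Q) = 3 + Q + m (Y(m, Q) = (Q + m) + 3 = 3 + Q + m)
E = -12/5 (E = (3*(-4))/5 = (⅕)*(-12) = -12/5 ≈ -2.4000)
Z = -147 (Z = (-7)²*(3 - 4 - 2) = 49*(-3) = -147)
(-53 + E)*Z = (-53 - 12/5)*(-147) = -277/5*(-147) = 40719/5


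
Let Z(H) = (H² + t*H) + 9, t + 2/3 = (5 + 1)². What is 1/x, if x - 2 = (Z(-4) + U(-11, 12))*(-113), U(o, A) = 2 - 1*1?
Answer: 3/39104 ≈ 7.6719e-5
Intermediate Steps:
t = 106/3 (t = -⅔ + (5 + 1)² = -⅔ + 6² = -⅔ + 36 = 106/3 ≈ 35.333)
U(o, A) = 1 (U(o, A) = 2 - 1 = 1)
Z(H) = 9 + H² + 106*H/3 (Z(H) = (H² + 106*H/3) + 9 = 9 + H² + 106*H/3)
x = 39104/3 (x = 2 + ((9 + (-4)² + (106/3)*(-4)) + 1)*(-113) = 2 + ((9 + 16 - 424/3) + 1)*(-113) = 2 + (-349/3 + 1)*(-113) = 2 - 346/3*(-113) = 2 + 39098/3 = 39104/3 ≈ 13035.)
1/x = 1/(39104/3) = 3/39104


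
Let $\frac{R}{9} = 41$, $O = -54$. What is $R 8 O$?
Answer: $-159408$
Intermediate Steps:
$R = 369$ ($R = 9 \cdot 41 = 369$)
$R 8 O = 369 \cdot 8 \left(-54\right) = 2952 \left(-54\right) = -159408$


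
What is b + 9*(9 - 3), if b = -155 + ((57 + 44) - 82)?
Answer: -82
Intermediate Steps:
b = -136 (b = -155 + (101 - 82) = -155 + 19 = -136)
b + 9*(9 - 3) = -136 + 9*(9 - 3) = -136 + 9*6 = -136 + 54 = -82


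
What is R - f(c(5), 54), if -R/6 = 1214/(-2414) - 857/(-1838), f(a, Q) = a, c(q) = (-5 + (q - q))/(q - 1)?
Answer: 6521369/4436932 ≈ 1.4698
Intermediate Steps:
c(q) = -5/(-1 + q) (c(q) = (-5 + 0)/(-1 + q) = -5/(-1 + q))
R = 243801/1109233 (R = -6*(1214/(-2414) - 857/(-1838)) = -6*(1214*(-1/2414) - 857*(-1/1838)) = -6*(-607/1207 + 857/1838) = -6*(-81267/2218466) = 243801/1109233 ≈ 0.21979)
R - f(c(5), 54) = 243801/1109233 - (-5)/(-1 + 5) = 243801/1109233 - (-5)/4 = 243801/1109233 - 1*(-5/4) = 243801/1109233 + 5/4 = 6521369/4436932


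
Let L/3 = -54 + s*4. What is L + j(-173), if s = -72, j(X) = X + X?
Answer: -1372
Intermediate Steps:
j(X) = 2*X
L = -1026 (L = 3*(-54 - 72*4) = 3*(-54 - 288) = 3*(-342) = -1026)
L + j(-173) = -1026 + 2*(-173) = -1026 - 346 = -1372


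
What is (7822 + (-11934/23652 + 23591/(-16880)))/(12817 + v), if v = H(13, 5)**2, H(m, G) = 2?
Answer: 28908712171/47395647120 ≈ 0.60994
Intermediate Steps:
v = 4 (v = 2**2 = 4)
(7822 + (-11934/23652 + 23591/(-16880)))/(12817 + v) = (7822 + (-11934/23652 + 23591/(-16880)))/(12817 + 4) = (7822 + (-11934*1/23652 + 23591*(-1/16880)))/12821 = (7822 + (-221/438 - 23591/16880))*(1/12821) = (7822 - 7031669/3696720)*(1/12821) = (28908712171/3696720)*(1/12821) = 28908712171/47395647120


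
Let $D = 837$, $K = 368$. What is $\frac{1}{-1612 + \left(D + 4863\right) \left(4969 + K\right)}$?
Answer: $\frac{1}{30419288} \approx 3.2874 \cdot 10^{-8}$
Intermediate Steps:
$\frac{1}{-1612 + \left(D + 4863\right) \left(4969 + K\right)} = \frac{1}{-1612 + \left(837 + 4863\right) \left(4969 + 368\right)} = \frac{1}{-1612 + 5700 \cdot 5337} = \frac{1}{-1612 + 30420900} = \frac{1}{30419288}$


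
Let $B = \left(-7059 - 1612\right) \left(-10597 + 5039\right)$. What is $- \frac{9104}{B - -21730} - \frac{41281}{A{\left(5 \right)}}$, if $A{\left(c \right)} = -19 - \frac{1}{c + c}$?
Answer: $\frac{4975923376754}{2302273317} \approx 2161.3$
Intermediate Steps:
$B = 48193418$ ($B = \left(-8671\right) \left(-5558\right) = 48193418$)
$A{\left(c \right)} = -19 - \frac{1}{2 c}$
$- \frac{9104}{B - -21730} - \frac{41281}{A{\left(5 \right)}} = - \frac{9104}{48193418 - -21730} - \frac{41281}{-19 - \frac{1}{2 \cdot 5}} = - \frac{9104}{48193418 + 21730} - \frac{41281}{-19 - \frac{1}{10}} = - \frac{9104}{48215148} - \frac{41281}{-19 - \frac{1}{10}} = \left(-9104\right) \frac{1}{48215148} - \frac{41281}{- \frac{191}{10}} = - \frac{2276}{12053787} - - \frac{412810}{191} = - \frac{2276}{12053787} + \frac{412810}{191} = \frac{4975923376754}{2302273317}$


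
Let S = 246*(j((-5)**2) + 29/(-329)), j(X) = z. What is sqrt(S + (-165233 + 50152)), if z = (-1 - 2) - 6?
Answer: I*sqrt(12698475181)/329 ≈ 342.52*I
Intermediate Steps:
z = -9 (z = -3 - 6 = -9)
j(X) = -9
S = -735540/329 (S = 246*(-9 + 29/(-329)) = 246*(-9 + 29*(-1/329)) = 246*(-9 - 29/329) = 246*(-2990/329) = -735540/329 ≈ -2235.7)
sqrt(S + (-165233 + 50152)) = sqrt(-735540/329 + (-165233 + 50152)) = sqrt(-735540/329 - 115081) = sqrt(-38597189/329) = I*sqrt(12698475181)/329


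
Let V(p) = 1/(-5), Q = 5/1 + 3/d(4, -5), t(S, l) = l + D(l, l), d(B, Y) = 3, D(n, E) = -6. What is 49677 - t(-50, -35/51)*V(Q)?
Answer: 12667294/255 ≈ 49676.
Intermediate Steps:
t(S, l) = -6 + l (t(S, l) = l - 6 = -6 + l)
Q = 6 (Q = 5/1 + 3/3 = 5*1 + 3*(⅓) = 5 + 1 = 6)
V(p) = -⅕
49677 - t(-50, -35/51)*V(Q) = 49677 - (-6 - 35/51)*(-1)/5 = 49677 - (-341)*(-1)/(51*5) = 49677 - 1*341/255 = 49677 - 341/255 = 12667294/255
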